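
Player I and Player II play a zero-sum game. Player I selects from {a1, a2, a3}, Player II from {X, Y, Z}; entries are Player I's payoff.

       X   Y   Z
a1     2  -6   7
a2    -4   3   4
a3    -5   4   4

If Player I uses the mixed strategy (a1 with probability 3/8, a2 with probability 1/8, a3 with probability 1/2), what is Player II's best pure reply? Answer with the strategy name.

If Player II plays X, Player I's expected payoff is (3/8)·2 + (1/8)·(-4) + (1/2)·(-5) = -9/4.
If Player II plays Y, Player I's expected payoff is (3/8)·(-6) + (1/8)·3 + (1/2)·4 = 1/8.
If Player II plays Z, Player I's expected payoff is (3/8)·7 + (1/8)·4 + (1/2)·4 = 41/8.
Player II minimizes Player I's payoff; the smallest is -9/4, so the best response is X.

X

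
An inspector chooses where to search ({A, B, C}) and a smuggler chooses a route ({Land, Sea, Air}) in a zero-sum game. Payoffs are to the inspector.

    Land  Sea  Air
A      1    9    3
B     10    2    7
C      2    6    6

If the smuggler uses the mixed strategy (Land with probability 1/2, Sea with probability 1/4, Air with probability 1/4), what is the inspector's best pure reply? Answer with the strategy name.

Expected payoff of A: (1/2)·1 + (1/4)·9 + (1/4)·3 = 7/2.
Expected payoff of B: (1/2)·10 + (1/4)·2 + (1/4)·7 = 29/4.
Expected payoff of C: (1/2)·2 + (1/4)·6 + (1/4)·6 = 4.
The largest is 29/4, so the inspector's best response is B.

B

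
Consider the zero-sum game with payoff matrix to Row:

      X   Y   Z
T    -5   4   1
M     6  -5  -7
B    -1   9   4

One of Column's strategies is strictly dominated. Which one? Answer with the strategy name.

Z holds Row's payoff strictly below Y in every row: 1 < 4, -7 < -5, 4 < 9.
So Y is strictly dominated for Column.

Y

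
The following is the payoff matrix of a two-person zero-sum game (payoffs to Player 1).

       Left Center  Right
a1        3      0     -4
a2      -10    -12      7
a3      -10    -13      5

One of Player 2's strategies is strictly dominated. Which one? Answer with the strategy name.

Center holds Player 1's payoff strictly below Left in every row: 0 < 3, -12 < -10, -13 < -10.
So Left is strictly dominated for Player 2.

Left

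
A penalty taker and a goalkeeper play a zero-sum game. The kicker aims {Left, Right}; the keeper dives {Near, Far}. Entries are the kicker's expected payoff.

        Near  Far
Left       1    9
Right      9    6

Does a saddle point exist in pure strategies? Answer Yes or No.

Row minima: Left → 1, Right → 6; maximin = 6.
Column maxima: Near → 9, Far → 9; minimax = 9.
6 ≠ 9, so no pure-strategy equilibrium exists.

No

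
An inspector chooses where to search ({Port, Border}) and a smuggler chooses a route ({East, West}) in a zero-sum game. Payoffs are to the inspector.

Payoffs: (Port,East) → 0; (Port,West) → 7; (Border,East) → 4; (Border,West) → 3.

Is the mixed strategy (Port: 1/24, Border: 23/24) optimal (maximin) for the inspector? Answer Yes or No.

No

Against East this mix gives (1/24)·0 + (23/24)·4 = 23/6.
Against West this mix gives (1/24)·7 + (23/24)·3 = 19/6.
The smuggler will play West, holding the inspector to 19/6. Shifting weight toward the row that does better against West would raise this floor (the equalizing mix achieves 7/2 against both West and East), so the proposed strategy is not optimal.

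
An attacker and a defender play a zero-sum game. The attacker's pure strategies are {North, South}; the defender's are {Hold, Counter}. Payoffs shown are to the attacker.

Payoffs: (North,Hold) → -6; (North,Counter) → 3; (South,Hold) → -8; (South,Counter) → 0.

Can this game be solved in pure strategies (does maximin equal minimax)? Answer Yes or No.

Row minima: North → -6, South → -8; maximin = -6.
Column maxima: Hold → -6, Counter → 3; minimax = -6.
maximin = minimax = -6, so a saddle point exists.

Yes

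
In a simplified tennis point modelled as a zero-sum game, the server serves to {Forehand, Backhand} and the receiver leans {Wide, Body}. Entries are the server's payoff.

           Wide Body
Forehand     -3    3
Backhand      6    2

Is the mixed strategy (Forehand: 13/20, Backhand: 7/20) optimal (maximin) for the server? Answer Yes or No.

Against Wide this mix gives (13/20)·(-3) + (7/20)·6 = 3/20.
Against Body this mix gives (13/20)·3 + (7/20)·2 = 53/20.
The receiver will play Wide, holding the server to 3/20. Shifting weight toward the row that does better against Wide would raise this floor (the equalizing mix achieves 12/5 against both Wide and Body), so the proposed strategy is not optimal.

No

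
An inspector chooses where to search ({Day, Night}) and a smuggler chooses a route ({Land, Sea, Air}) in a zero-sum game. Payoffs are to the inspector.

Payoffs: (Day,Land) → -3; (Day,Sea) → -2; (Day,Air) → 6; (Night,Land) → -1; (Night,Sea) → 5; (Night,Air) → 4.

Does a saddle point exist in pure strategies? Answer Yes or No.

Row minima: Day → -3, Night → -1; maximin = -1.
Column maxima: Land → -1, Sea → 5, Air → 6; minimax = -1.
maximin = minimax = -1, so a saddle point exists.

Yes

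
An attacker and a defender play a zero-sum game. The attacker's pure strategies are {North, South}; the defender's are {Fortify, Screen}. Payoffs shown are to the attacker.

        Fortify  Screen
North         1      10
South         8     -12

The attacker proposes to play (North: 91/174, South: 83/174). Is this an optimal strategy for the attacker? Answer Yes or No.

No

Against Fortify this mix gives (91/174)·1 + (83/174)·8 = 755/174.
Against Screen this mix gives (91/174)·10 + (83/174)·(-12) = -43/87.
The defender will play Screen, holding the attacker to -43/87. Shifting weight toward the row that does better against Screen would raise this floor (the equalizing mix achieves 92/29 against both Screen and Fortify), so the proposed strategy is not optimal.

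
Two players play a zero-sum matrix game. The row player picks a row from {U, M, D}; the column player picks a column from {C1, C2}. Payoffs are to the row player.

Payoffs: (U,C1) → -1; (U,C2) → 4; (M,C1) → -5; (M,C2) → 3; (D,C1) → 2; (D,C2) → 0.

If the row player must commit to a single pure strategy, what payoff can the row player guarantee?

Row minima: U → -1, M → -5, D → 0.
The best of these is 0.

0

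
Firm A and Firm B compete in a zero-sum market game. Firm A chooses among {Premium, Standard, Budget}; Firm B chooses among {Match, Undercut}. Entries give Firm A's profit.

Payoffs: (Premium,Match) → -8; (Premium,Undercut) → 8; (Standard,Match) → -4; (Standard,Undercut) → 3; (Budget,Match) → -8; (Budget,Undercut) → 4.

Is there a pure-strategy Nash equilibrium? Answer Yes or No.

Yes

Row minima: Premium → -8, Standard → -4, Budget → -8; maximin = -4.
Column maxima: Match → -4, Undercut → 8; minimax = -4.
maximin = minimax = -4, so a saddle point exists.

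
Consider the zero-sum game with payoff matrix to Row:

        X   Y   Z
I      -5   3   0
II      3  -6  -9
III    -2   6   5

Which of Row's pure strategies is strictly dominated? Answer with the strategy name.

III gives a strictly higher payoff than I against every column: -2 > -5, 6 > 3, 5 > 0.
So I is strictly dominated and Row never plays it.

I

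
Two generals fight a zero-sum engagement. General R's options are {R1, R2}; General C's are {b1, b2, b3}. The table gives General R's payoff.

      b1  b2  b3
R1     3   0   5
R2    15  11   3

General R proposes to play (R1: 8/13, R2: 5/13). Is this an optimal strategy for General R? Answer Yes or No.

Against b1 this mix gives (8/13)·3 + (5/13)·15 = 99/13.
Against b2 this mix gives (8/13)·0 + (5/13)·11 = 55/13.
Against b3 this mix gives (8/13)·5 + (5/13)·3 = 55/13.
All of General C's active replies (b2, b3) yield 55/13, and no column does worse for General R. The mix makes General C indifferent and guarantees 55/13, so it is optimal.

Yes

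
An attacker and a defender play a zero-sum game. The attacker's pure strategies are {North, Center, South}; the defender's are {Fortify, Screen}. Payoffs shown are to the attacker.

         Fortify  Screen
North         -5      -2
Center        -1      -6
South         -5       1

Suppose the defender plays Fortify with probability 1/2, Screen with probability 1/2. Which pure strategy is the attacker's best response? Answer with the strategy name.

Expected payoff of North: (1/2)·(-5) + (1/2)·(-2) = -7/2.
Expected payoff of Center: (1/2)·(-1) + (1/2)·(-6) = -7/2.
Expected payoff of South: (1/2)·(-5) + (1/2)·1 = -2.
The largest is -2, so the attacker's best response is South.

South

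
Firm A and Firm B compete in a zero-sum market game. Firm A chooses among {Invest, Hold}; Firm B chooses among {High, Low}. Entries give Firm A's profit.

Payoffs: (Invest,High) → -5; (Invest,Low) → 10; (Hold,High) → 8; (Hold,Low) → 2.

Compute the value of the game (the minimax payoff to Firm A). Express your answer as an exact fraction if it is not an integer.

30/7

Row minima: Invest → -5, Hold → 2; maximin = 2.
Column maxima: High → 8, Low → 10; minimax = 8.
2 ≠ 8, so there is no saddle point; optimal play is mixed.
Let Firm A play Invest with probability p. Expected payoff against High: (-5)p + 8(1−p) = −13p + 8; against Low: 10p + 2(1−p) = 8p + 2.
Setting these equal: −13p + 8 = 8p + 2 ⇒ −21p = -6 ⇒ p = 2/7, and the value is (-13)·(2/7) + 8 = 30/7.
For Firm B: with q = P(High), equating Invest's and Hold's payoffs gives −15q + 10 = 6q + 2 ⇒ q = 8/21.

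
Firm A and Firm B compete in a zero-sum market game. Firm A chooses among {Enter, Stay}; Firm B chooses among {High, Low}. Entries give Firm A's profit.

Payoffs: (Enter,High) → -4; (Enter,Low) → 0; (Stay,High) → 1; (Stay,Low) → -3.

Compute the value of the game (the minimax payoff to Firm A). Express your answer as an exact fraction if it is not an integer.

Row minima: Enter → -4, Stay → -3; maximin = -3.
Column maxima: High → 1, Low → 0; minimax = 0.
-3 ≠ 0, so there is no saddle point; optimal play is mixed.
Let Firm A play Enter with probability p. Expected payoff against High: (-4)p + 1(1−p) = −5p + 1; against Low: 0p + (-3)(1−p) = 3p − 3.
Setting these equal: −5p + 1 = 3p − 3 ⇒ −8p = -4 ⇒ p = 1/2, and the value is (-5)·(1/2) + 1 = -3/2.
For Firm B: with q = P(High), equating Enter's and Stay's payoffs gives −4q = 4q − 3 ⇒ q = 3/8.

-3/2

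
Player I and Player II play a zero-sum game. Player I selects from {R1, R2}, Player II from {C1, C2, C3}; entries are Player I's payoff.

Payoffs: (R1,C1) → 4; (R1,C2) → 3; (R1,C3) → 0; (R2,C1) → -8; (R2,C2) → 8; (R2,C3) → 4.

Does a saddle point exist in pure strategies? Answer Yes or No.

Row minima: R1 → 0, R2 → -8; maximin = 0.
Column maxima: C1 → 4, C2 → 8, C3 → 4; minimax = 4.
0 ≠ 4, so no pure-strategy equilibrium exists.

No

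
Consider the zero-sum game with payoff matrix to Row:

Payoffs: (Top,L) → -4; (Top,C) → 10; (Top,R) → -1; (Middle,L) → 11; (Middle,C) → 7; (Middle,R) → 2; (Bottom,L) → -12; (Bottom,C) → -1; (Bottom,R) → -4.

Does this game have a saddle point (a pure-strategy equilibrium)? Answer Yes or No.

Yes

Row minima: Top → -4, Middle → 2, Bottom → -12; maximin = 2.
Column maxima: L → 11, C → 10, R → 2; minimax = 2.
maximin = minimax = 2, so a saddle point exists.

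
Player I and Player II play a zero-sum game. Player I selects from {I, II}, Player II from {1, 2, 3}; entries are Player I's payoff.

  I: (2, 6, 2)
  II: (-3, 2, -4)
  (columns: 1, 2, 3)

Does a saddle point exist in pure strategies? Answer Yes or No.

Row minima: I → 2, II → -4; maximin = 2.
Column maxima: 1 → 2, 2 → 6, 3 → 2; minimax = 2.
maximin = minimax = 2, so a saddle point exists.

Yes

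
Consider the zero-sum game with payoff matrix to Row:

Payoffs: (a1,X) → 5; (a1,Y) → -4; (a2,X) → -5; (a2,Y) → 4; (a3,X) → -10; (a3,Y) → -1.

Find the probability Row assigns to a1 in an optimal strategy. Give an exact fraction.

1/2

Row minima: a1 → -4, a2 → -5, a3 → -10; maximin = -4.
Column maxima: X → 5, Y → 4; minimax = 4.
-4 ≠ 4, so there is no saddle point; optimal play is mixed.
a3 is strictly dominated by a2, so Row never plays it.
On the remaining 2×2 (a1, a2 vs X, Y):
Let Row play a1 with probability p. Expected payoff against X: 5p + (-5)(1−p) = 10p − 5; against Y: (-4)p + 4(1−p) = −8p + 4.
Setting these equal: 10p − 5 = −8p + 4 ⇒ 18p = 9 ⇒ p = 1/2, and the value is (10)·(1/2) − 5 = 0.
For Column: with q = P(X), equating a1's and a2's payoffs gives 9q − 4 = −9q + 4 ⇒ q = 4/9.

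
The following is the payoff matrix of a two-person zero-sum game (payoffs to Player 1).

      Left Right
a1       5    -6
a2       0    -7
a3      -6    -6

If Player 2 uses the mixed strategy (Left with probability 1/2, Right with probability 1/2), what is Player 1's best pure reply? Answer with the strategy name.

a1

Expected payoff of a1: (1/2)·5 + (1/2)·(-6) = -1/2.
Expected payoff of a2: (1/2)·0 + (1/2)·(-7) = -7/2.
Expected payoff of a3: (1/2)·(-6) + (1/2)·(-6) = -6.
The largest is -1/2, so Player 1's best response is a1.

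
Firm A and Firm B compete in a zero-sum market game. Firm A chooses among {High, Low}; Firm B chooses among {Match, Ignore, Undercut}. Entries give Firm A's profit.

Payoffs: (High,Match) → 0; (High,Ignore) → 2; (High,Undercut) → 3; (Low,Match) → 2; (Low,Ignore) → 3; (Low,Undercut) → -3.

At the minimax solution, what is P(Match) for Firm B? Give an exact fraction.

Row minima: High → 0, Low → -3; maximin = 0.
Column maxima: Match → 2, Ignore → 3, Undercut → 3; minimax = 2.
0 ≠ 2, so there is no saddle point; optimal play is mixed.
Ignore is strictly dominated by Match (it gives Firm A strictly more in every row), so Firm B never plays it.
On the remaining 2×2 (High, Low vs Match, Undercut):
Let Firm A play High with probability p. Expected payoff against Match: 0p + 2(1−p) = −2p + 2; against Undercut: 3p + (-3)(1−p) = 6p − 3.
Setting these equal: −2p + 2 = 6p − 3 ⇒ −8p = -5 ⇒ p = 5/8, and the value is (-2)·(5/8) + 2 = 3/4.
For Firm B: with q = P(Match), equating High's and Low's payoffs gives −3q + 3 = 5q − 3 ⇒ q = 3/4.

3/4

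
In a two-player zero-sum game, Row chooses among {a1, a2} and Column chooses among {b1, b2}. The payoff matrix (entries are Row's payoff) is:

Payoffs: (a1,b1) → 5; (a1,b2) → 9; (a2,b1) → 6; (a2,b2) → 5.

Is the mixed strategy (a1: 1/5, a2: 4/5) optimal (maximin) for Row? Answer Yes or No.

Yes

Against b1 this mix gives (1/5)·5 + (4/5)·6 = 29/5.
Against b2 this mix gives (1/5)·9 + (4/5)·5 = 29/5.
All of Column's active replies (b1, b2) yield 29/5, and no column does worse for Row. The mix makes Column indifferent and guarantees 29/5, so it is optimal.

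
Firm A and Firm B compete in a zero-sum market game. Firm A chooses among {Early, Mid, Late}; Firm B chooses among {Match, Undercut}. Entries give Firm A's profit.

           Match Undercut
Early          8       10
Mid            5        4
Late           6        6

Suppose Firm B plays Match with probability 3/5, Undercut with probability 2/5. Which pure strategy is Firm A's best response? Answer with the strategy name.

Expected payoff of Early: (3/5)·8 + (2/5)·10 = 44/5.
Expected payoff of Mid: (3/5)·5 + (2/5)·4 = 23/5.
Expected payoff of Late: (3/5)·6 + (2/5)·6 = 6.
The largest is 44/5, so Firm A's best response is Early.

Early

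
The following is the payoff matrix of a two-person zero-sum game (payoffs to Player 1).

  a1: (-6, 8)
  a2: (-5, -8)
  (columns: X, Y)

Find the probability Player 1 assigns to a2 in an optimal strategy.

Row minima: a1 → -6, a2 → -8; maximin = -6.
Column maxima: X → -5, Y → 8; minimax = -5.
-6 ≠ -5, so there is no saddle point; optimal play is mixed.
Let Player 1 play a1 with probability p. Expected payoff against X: (-6)p + (-5)(1−p) = −p − 5; against Y: 8p + (-8)(1−p) = 16p − 8.
Setting these equal: −p − 5 = 16p − 8 ⇒ −17p = -3 ⇒ p = 3/17, and the value is (-1)·(3/17) − 5 = -88/17.
For Player 2: with q = P(X), equating a1's and a2's payoffs gives −14q + 8 = 3q − 8 ⇒ q = 16/17.

14/17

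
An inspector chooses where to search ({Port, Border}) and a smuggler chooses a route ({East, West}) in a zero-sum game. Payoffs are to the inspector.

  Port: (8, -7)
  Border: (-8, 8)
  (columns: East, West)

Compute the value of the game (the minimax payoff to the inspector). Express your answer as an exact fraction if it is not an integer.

8/31

Row minima: Port → -7, Border → -8; maximin = -7.
Column maxima: East → 8, West → 8; minimax = 8.
-7 ≠ 8, so there is no saddle point; optimal play is mixed.
Let the inspector play Port with probability p. Expected payoff against East: 8p + (-8)(1−p) = 16p − 8; against West: (-7)p + 8(1−p) = −15p + 8.
Setting these equal: 16p − 8 = −15p + 8 ⇒ 31p = 16 ⇒ p = 16/31, and the value is (16)·(16/31) − 8 = 8/31.
For the smuggler: with q = P(East), equating Port's and Border's payoffs gives 15q − 7 = −16q + 8 ⇒ q = 15/31.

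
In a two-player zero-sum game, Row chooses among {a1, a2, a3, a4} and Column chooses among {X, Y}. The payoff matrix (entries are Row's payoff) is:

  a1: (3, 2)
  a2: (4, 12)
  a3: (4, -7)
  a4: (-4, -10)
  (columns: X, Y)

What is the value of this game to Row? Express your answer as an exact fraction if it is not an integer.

4

Row minima: a1 → 2, a2 → 4, a3 → -7, a4 → -10; maximin = 4.
Column maxima: X → 4, Y → 12; minimax = 4.
Since maximin = minimax = 4, there is a saddle point and the value is 4.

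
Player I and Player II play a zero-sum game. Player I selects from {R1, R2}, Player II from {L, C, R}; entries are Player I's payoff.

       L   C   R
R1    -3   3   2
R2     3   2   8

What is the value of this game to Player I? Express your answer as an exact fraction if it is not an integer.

15/7

Row minima: R1 → -3, R2 → 2; maximin = 2.
Column maxima: L → 3, C → 3, R → 8; minimax = 3.
2 ≠ 3, so there is no saddle point; optimal play is mixed.
R is strictly dominated by L (it gives Player I strictly more in every row), so Player II never plays it.
On the remaining 2×2 (R1, R2 vs L, C):
Let Player I play R1 with probability p. Expected payoff against L: (-3)p + 3(1−p) = −6p + 3; against C: 3p + 2(1−p) = p + 2.
Setting these equal: −6p + 3 = p + 2 ⇒ −7p = -1 ⇒ p = 1/7, and the value is (-6)·(1/7) + 3 = 15/7.
For Player II: with q = P(L), equating R1's and R2's payoffs gives −6q + 3 = q + 2 ⇒ q = 1/7.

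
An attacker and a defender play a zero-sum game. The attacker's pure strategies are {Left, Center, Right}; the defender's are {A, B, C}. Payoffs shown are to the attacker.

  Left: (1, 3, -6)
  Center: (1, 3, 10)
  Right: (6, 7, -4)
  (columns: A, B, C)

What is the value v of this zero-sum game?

64/19

Row minima: Left → -6, Center → 1, Right → -4; maximin = 1.
Column maxima: A → 6, B → 7, C → 10; minimax = 6.
1 ≠ 6, so there is no saddle point; optimal play is mixed.
Left is strictly dominated by Right, so the attacker never plays it.
B is strictly dominated by A (it gives the attacker strictly more in every row), so the defender never plays it.
On the remaining 2×2 (Center, Right vs A, C):
Let the attacker play Center with probability p. Expected payoff against A: 1p + 6(1−p) = −5p + 6; against C: 10p + (-4)(1−p) = 14p − 4.
Setting these equal: −5p + 6 = 14p − 4 ⇒ −19p = -10 ⇒ p = 10/19, and the value is (-5)·(10/19) + 6 = 64/19.
For the defender: with q = P(A), equating Center's and Right's payoffs gives −9q + 10 = 10q − 4 ⇒ q = 14/19.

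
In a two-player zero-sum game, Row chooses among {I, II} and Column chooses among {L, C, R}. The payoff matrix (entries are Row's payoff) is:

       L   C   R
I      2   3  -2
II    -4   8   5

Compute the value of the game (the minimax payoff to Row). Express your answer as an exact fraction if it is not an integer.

2/13

Row minima: I → -2, II → -4; maximin = -2.
Column maxima: L → 2, C → 8, R → 5; minimax = 2.
-2 ≠ 2, so there is no saddle point; optimal play is mixed.
C is strictly dominated by L (it gives Row strictly more in every row), so Column never plays it.
On the remaining 2×2 (I, II vs L, R):
Let Row play I with probability p. Expected payoff against L: 2p + (-4)(1−p) = 6p − 4; against R: (-2)p + 5(1−p) = −7p + 5.
Setting these equal: 6p − 4 = −7p + 5 ⇒ 13p = 9 ⇒ p = 9/13, and the value is (6)·(9/13) − 4 = 2/13.
For Column: with q = P(L), equating I's and II's payoffs gives 4q − 2 = −9q + 5 ⇒ q = 7/13.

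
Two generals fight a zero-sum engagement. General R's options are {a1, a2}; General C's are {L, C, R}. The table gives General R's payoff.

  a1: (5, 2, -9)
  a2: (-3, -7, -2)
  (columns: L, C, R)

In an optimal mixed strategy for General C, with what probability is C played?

Row minima: a1 → -9, a2 → -7; maximin = -7.
Column maxima: L → 5, C → 2, R → -2; minimax = -2.
-7 ≠ -2, so there is no saddle point; optimal play is mixed.
L is strictly dominated by C (it gives General R strictly more in every row), so General C never plays it.
On the remaining 2×2 (a1, a2 vs C, R):
Let General R play a1 with probability p. Expected payoff against C: 2p + (-7)(1−p) = 9p − 7; against R: (-9)p + (-2)(1−p) = −7p − 2.
Setting these equal: 9p − 7 = −7p − 2 ⇒ 16p = 5 ⇒ p = 5/16, and the value is (9)·(5/16) − 7 = -67/16.
For General C: with q = P(C), equating a1's and a2's payoffs gives 11q − 9 = −5q − 2 ⇒ q = 7/16.

7/16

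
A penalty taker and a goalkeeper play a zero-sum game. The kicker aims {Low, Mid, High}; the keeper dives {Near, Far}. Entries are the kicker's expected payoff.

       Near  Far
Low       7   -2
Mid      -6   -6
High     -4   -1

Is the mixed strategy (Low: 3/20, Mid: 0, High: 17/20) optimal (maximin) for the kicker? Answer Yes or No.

No

Against Near this mix gives (3/20)·7 + (17/20)·(-4) = -47/20.
Against Far this mix gives (3/20)·(-2) + (17/20)·(-1) = -23/20.
The keeper will play Near, holding the kicker to -47/20. Shifting weight toward the row that does better against Near would raise this floor (the equalizing mix achieves -5/4 against both Near and Far), so the proposed strategy is not optimal.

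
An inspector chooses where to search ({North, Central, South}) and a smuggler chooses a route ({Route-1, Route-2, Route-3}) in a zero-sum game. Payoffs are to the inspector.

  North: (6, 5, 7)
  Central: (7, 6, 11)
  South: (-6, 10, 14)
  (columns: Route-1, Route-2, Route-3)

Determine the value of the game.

106/17

Row minima: North → 5, Central → 6, South → -6; maximin = 6.
Column maxima: Route-1 → 7, Route-2 → 10, Route-3 → 14; minimax = 7.
6 ≠ 7, so there is no saddle point; optimal play is mixed.
North is strictly dominated by Central, so the inspector never plays it.
Route-3 is strictly dominated by Route-1 (it gives the inspector strictly more in every row), so the smuggler never plays it.
On the remaining 2×2 (Central, South vs Route-1, Route-2):
Let the inspector play Central with probability p. Expected payoff against Route-1: 7p + (-6)(1−p) = 13p − 6; against Route-2: 6p + 10(1−p) = −4p + 10.
Setting these equal: 13p − 6 = −4p + 10 ⇒ 17p = 16 ⇒ p = 16/17, and the value is (13)·(16/17) − 6 = 106/17.
For the smuggler: with q = P(Route-1), equating Central's and South's payoffs gives q + 6 = −16q + 10 ⇒ q = 4/17.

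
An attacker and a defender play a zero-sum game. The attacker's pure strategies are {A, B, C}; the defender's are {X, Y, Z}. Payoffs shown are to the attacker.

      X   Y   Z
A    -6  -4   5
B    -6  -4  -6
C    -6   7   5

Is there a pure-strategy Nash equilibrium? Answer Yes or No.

Row minima: A → -6, B → -6, C → -6; maximin = -6.
Column maxima: X → -6, Y → 7, Z → 5; minimax = -6.
maximin = minimax = -6, so a saddle point exists.

Yes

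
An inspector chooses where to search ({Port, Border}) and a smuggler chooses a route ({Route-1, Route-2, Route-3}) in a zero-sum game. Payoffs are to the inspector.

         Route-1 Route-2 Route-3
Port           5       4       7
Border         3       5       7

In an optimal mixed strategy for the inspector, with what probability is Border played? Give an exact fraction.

Row minima: Port → 4, Border → 3; maximin = 4.
Column maxima: Route-1 → 5, Route-2 → 5, Route-3 → 7; minimax = 5.
4 ≠ 5, so there is no saddle point; optimal play is mixed.
Route-3 is strictly dominated by Route-1 (it gives the inspector strictly more in every row), so the smuggler never plays it.
On the remaining 2×2 (Port, Border vs Route-1, Route-2):
Let the inspector play Port with probability p. Expected payoff against Route-1: 5p + 3(1−p) = 2p + 3; against Route-2: 4p + 5(1−p) = −p + 5.
Setting these equal: 2p + 3 = −p + 5 ⇒ 3p = 2 ⇒ p = 2/3, and the value is (2)·(2/3) + 3 = 13/3.
For the smuggler: with q = P(Route-1), equating Port's and Border's payoffs gives q + 4 = −2q + 5 ⇒ q = 1/3.

1/3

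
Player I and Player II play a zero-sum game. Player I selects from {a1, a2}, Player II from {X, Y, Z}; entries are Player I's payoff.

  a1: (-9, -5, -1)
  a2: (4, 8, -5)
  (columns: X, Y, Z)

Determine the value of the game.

-49/17

Row minima: a1 → -9, a2 → -5; maximin = -5.
Column maxima: X → 4, Y → 8, Z → -1; minimax = -1.
-5 ≠ -1, so there is no saddle point; optimal play is mixed.
Y is strictly dominated by X (it gives Player I strictly more in every row), so Player II never plays it.
On the remaining 2×2 (a1, a2 vs X, Z):
Let Player I play a1 with probability p. Expected payoff against X: (-9)p + 4(1−p) = −13p + 4; against Z: (-1)p + (-5)(1−p) = 4p − 5.
Setting these equal: −13p + 4 = 4p − 5 ⇒ −17p = -9 ⇒ p = 9/17, and the value is (-13)·(9/17) + 4 = -49/17.
For Player II: with q = P(X), equating a1's and a2's payoffs gives −8q − 1 = 9q − 5 ⇒ q = 4/17.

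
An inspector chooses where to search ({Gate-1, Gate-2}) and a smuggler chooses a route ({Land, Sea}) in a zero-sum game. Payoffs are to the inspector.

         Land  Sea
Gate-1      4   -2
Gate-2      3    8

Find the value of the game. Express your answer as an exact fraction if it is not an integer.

38/11

Row minima: Gate-1 → -2, Gate-2 → 3; maximin = 3.
Column maxima: Land → 4, Sea → 8; minimax = 4.
3 ≠ 4, so there is no saddle point; optimal play is mixed.
Let the inspector play Gate-1 with probability p. Expected payoff against Land: 4p + 3(1−p) = p + 3; against Sea: (-2)p + 8(1−p) = −10p + 8.
Setting these equal: p + 3 = −10p + 8 ⇒ 11p = 5 ⇒ p = 5/11, and the value is (1)·(5/11) + 3 = 38/11.
For the smuggler: with q = P(Land), equating Gate-1's and Gate-2's payoffs gives 6q − 2 = −5q + 8 ⇒ q = 10/11.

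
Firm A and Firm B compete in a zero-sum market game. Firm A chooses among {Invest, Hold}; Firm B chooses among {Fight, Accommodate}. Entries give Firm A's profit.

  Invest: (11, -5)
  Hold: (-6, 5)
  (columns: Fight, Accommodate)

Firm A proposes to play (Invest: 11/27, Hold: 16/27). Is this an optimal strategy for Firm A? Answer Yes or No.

Against Fight this mix gives (11/27)·11 + (16/27)·(-6) = 25/27.
Against Accommodate this mix gives (11/27)·(-5) + (16/27)·5 = 25/27.
All of Firm B's active replies (Fight, Accommodate) yield 25/27, and no column does worse for Firm A. The mix makes Firm B indifferent and guarantees 25/27, so it is optimal.

Yes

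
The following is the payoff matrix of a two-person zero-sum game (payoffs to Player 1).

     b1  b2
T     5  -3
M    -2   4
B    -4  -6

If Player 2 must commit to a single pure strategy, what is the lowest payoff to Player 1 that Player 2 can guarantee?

4

Column maxima: b1 → 5, b2 → 4.
The smallest of these is 4.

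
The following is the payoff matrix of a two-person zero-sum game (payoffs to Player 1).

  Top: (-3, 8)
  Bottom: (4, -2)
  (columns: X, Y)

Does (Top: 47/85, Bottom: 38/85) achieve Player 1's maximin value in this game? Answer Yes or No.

Against X this mix gives (47/85)·(-3) + (38/85)·4 = 11/85.
Against Y this mix gives (47/85)·8 + (38/85)·(-2) = 60/17.
Player 2 will play X, holding Player 1 to 11/85. Shifting weight toward the row that does better against X would raise this floor (the equalizing mix achieves 26/17 against both X and Y), so the proposed strategy is not optimal.

No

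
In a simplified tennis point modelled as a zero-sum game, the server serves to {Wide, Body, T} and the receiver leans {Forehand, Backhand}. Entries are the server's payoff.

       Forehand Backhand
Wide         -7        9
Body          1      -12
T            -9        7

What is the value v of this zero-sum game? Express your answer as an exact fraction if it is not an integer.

-75/29

Row minima: Wide → -7, Body → -12, T → -9; maximin = -7.
Column maxima: Forehand → 1, Backhand → 9; minimax = 1.
-7 ≠ 1, so there is no saddle point; optimal play is mixed.
T is strictly dominated by Wide, so the server never plays it.
On the remaining 2×2 (Wide, Body vs Forehand, Backhand):
Let the server play Wide with probability p. Expected payoff against Forehand: (-7)p + 1(1−p) = −8p + 1; against Backhand: 9p + (-12)(1−p) = 21p − 12.
Setting these equal: −8p + 1 = 21p − 12 ⇒ −29p = -13 ⇒ p = 13/29, and the value is (-8)·(13/29) + 1 = -75/29.
For the receiver: with q = P(Forehand), equating Wide's and Body's payoffs gives −16q + 9 = 13q − 12 ⇒ q = 21/29.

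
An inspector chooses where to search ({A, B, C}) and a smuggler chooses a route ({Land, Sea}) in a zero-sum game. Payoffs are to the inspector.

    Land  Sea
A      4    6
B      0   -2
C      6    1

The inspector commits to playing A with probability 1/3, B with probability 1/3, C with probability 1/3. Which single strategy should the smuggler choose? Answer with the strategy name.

If the smuggler plays Land, the inspector's expected payoff is (1/3)·4 + (1/3)·0 + (1/3)·6 = 10/3.
If the smuggler plays Sea, the inspector's expected payoff is (1/3)·6 + (1/3)·(-2) + (1/3)·1 = 5/3.
The smuggler minimizes the inspector's payoff; the smallest is 5/3, so the best response is Sea.

Sea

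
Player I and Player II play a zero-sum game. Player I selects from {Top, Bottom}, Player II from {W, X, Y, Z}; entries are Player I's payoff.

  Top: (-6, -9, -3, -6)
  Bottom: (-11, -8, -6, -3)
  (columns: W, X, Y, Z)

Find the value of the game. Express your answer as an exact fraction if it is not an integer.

Row minima: Top → -9, Bottom → -11; maximin = -9.
Column maxima: W → -6, X → -8, Y → -3, Z → -3; minimax = -8.
-9 ≠ -8, so there is no saddle point; optimal play is mixed.
Y is strictly dominated by W (it gives Player I strictly more in every row), so Player II never plays it.
Z is strictly dominated by X (it gives Player I strictly more in every row), so Player II never plays it.
On the remaining 2×2 (Top, Bottom vs W, X):
Let Player I play Top with probability p. Expected payoff against W: (-6)p + (-11)(1−p) = 5p − 11; against X: (-9)p + (-8)(1−p) = −p − 8.
Setting these equal: 5p − 11 = −p − 8 ⇒ 6p = 3 ⇒ p = 1/2, and the value is (5)·(1/2) − 11 = -17/2.
For Player II: with q = P(W), equating Top's and Bottom's payoffs gives 3q − 9 = −3q − 8 ⇒ q = 1/6.

-17/2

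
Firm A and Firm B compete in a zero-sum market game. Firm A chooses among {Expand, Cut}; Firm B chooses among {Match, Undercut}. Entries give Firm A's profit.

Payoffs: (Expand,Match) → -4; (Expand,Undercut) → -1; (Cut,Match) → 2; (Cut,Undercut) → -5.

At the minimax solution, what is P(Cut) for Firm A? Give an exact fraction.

Row minima: Expand → -4, Cut → -5; maximin = -4.
Column maxima: Match → 2, Undercut → -1; minimax = -1.
-4 ≠ -1, so there is no saddle point; optimal play is mixed.
Let Firm A play Expand with probability p. Expected payoff against Match: (-4)p + 2(1−p) = −6p + 2; against Undercut: (-1)p + (-5)(1−p) = 4p − 5.
Setting these equal: −6p + 2 = 4p − 5 ⇒ −10p = -7 ⇒ p = 7/10, and the value is (-6)·(7/10) + 2 = -11/5.
For Firm B: with q = P(Match), equating Expand's and Cut's payoffs gives −3q − 1 = 7q − 5 ⇒ q = 2/5.

3/10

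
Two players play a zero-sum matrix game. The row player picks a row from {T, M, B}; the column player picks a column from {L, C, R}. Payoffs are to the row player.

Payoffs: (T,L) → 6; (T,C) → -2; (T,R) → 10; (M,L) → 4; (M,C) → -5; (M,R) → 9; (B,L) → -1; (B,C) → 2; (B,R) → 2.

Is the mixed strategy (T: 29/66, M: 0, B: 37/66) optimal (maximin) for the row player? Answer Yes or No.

No

Against L this mix gives (29/66)·6 + (37/66)·(-1) = 137/66.
Against C this mix gives (29/66)·(-2) + (37/66)·2 = 8/33.
Against R this mix gives (29/66)·10 + (37/66)·2 = 182/33.
The column player will play C, holding the row player to 8/33. Shifting weight toward the row that does better against C would raise this floor (the equalizing mix achieves 10/11 against both C and L), so the proposed strategy is not optimal.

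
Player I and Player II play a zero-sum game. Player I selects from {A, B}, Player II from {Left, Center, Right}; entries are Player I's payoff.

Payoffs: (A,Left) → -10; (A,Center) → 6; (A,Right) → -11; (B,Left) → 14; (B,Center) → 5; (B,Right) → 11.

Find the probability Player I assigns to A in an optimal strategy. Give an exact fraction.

6/23

Row minima: A → -11, B → 5; maximin = 5.
Column maxima: Left → 14, Center → 6, Right → 11; minimax = 6.
5 ≠ 6, so there is no saddle point; optimal play is mixed.
Left is strictly dominated by Right (it gives Player I strictly more in every row), so Player II never plays it.
On the remaining 2×2 (A, B vs Center, Right):
Let Player I play A with probability p. Expected payoff against Center: 6p + 5(1−p) = p + 5; against Right: (-11)p + 11(1−p) = −22p + 11.
Setting these equal: p + 5 = −22p + 11 ⇒ 23p = 6 ⇒ p = 6/23, and the value is (1)·(6/23) + 5 = 121/23.
For Player II: with q = P(Center), equating A's and B's payoffs gives 17q − 11 = −6q + 11 ⇒ q = 22/23.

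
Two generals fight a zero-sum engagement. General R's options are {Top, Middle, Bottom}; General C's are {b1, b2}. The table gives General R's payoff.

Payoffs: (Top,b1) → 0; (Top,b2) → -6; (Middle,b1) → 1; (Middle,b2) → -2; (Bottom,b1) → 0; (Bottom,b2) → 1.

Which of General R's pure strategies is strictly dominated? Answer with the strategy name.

Middle gives a strictly higher payoff than Top against every column: 1 > 0, -2 > -6.
So Top is strictly dominated and General R never plays it.

Top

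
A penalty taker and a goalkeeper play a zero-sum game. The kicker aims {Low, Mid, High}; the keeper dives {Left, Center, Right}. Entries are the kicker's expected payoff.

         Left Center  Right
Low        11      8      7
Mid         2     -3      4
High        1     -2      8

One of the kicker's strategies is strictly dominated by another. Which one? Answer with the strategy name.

Mid

Low gives a strictly higher payoff than Mid against every column: 11 > 2, 8 > -3, 7 > 4.
So Mid is strictly dominated and the kicker never plays it.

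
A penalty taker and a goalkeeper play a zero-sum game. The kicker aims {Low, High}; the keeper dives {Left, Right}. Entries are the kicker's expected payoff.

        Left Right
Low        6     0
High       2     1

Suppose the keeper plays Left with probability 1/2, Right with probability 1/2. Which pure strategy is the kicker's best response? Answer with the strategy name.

Low

Expected payoff of Low: (1/2)·6 + (1/2)·0 = 3.
Expected payoff of High: (1/2)·2 + (1/2)·1 = 3/2.
The largest is 3, so the kicker's best response is Low.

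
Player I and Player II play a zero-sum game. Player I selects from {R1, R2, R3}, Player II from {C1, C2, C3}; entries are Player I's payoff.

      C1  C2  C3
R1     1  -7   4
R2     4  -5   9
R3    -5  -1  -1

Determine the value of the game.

-29/13

Row minima: R1 → -7, R2 → -5, R3 → -5; maximin = -5.
Column maxima: C1 → 4, C2 → -1, C3 → 9; minimax = -1.
-5 ≠ -1, so there is no saddle point; optimal play is mixed.
R1 is strictly dominated by R2, so Player I never plays it.
C3 is strictly dominated by C1 (it gives Player I strictly more in every row), so Player II never plays it.
On the remaining 2×2 (R2, R3 vs C1, C2):
Let Player I play R2 with probability p. Expected payoff against C1: 4p + (-5)(1−p) = 9p − 5; against C2: (-5)p + (-1)(1−p) = −4p − 1.
Setting these equal: 9p − 5 = −4p − 1 ⇒ 13p = 4 ⇒ p = 4/13, and the value is (9)·(4/13) − 5 = -29/13.
For Player II: with q = P(C1), equating R2's and R3's payoffs gives 9q − 5 = −4q − 1 ⇒ q = 4/13.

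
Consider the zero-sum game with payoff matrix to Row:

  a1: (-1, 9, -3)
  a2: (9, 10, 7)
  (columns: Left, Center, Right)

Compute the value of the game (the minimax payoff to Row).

7

Row minima: a1 → -3, a2 → 7; maximin = 7.
Column maxima: Left → 9, Center → 10, Right → 7; minimax = 7.
Since maximin = minimax = 7, there is a saddle point and the value is 7.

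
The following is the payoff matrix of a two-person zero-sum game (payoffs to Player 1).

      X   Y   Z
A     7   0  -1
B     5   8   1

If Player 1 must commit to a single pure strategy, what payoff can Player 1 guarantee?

Row minima: A → -1, B → 1.
The best of these is 1.

1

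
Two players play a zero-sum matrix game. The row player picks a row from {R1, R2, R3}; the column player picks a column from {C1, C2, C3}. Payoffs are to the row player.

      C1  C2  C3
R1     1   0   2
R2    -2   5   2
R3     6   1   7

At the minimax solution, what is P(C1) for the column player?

1/3

Row minima: R1 → 0, R2 → -2, R3 → 1; maximin = 1.
Column maxima: C1 → 6, C2 → 5, C3 → 7; minimax = 5.
1 ≠ 5, so there is no saddle point; optimal play is mixed.
R1 is strictly dominated by R3, so the row player never plays it.
C3 is strictly dominated by C1 (it gives the row player strictly more in every row), so the column player never plays it.
On the remaining 2×2 (R2, R3 vs C1, C2):
Let the row player play R2 with probability p. Expected payoff against C1: (-2)p + 6(1−p) = −8p + 6; against C2: 5p + 1(1−p) = 4p + 1.
Setting these equal: −8p + 6 = 4p + 1 ⇒ −12p = -5 ⇒ p = 5/12, and the value is (-8)·(5/12) + 6 = 8/3.
For the column player: with q = P(C1), equating R2's and R3's payoffs gives −7q + 5 = 5q + 1 ⇒ q = 1/3.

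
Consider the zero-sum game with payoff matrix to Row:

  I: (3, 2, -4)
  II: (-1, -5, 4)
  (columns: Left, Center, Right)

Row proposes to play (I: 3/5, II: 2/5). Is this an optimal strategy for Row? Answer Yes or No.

Yes

Against Left this mix gives (3/5)·3 + (2/5)·(-1) = 7/5.
Against Center this mix gives (3/5)·2 + (2/5)·(-5) = -4/5.
Against Right this mix gives (3/5)·(-4) + (2/5)·4 = -4/5.
All of Column's active replies (Center, Right) yield -4/5, and no column does worse for Row. The mix makes Column indifferent and guarantees -4/5, so it is optimal.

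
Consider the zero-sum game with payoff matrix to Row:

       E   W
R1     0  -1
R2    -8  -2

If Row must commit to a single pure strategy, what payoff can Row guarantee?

Row minima: R1 → -1, R2 → -8.
The best of these is -1.

-1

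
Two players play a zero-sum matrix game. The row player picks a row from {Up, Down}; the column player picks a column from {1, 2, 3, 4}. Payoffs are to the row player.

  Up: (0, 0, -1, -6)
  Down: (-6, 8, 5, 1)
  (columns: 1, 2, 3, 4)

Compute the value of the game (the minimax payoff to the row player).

Row minima: Up → -6, Down → -6; maximin = -6.
Column maxima: 1 → 0, 2 → 8, 3 → 5, 4 → 1; minimax = 0.
-6 ≠ 0, so there is no saddle point; optimal play is mixed.
2 is strictly dominated by 3 (it gives the row player strictly more in every row), so the column player never plays it.
3 is strictly dominated by 4 (it gives the row player strictly more in every row), so the column player never plays it.
On the remaining 2×2 (Up, Down vs 1, 4):
Let the row player play Up with probability p. Expected payoff against 1: 0p + (-6)(1−p) = 6p − 6; against 4: (-6)p + 1(1−p) = −7p + 1.
Setting these equal: 6p − 6 = −7p + 1 ⇒ 13p = 7 ⇒ p = 7/13, and the value is (6)·(7/13) − 6 = -36/13.
For the column player: with q = P(1), equating Up's and Down's payoffs gives 6q − 6 = −7q + 1 ⇒ q = 7/13.

-36/13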